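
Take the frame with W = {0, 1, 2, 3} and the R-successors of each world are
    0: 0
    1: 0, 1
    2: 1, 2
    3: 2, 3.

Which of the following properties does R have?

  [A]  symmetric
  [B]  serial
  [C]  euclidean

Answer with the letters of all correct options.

B

(A) not symmetric: 1 R 0 but not 0 R 1.
(B) serial: every world has an R-successor.
(C) not euclidean: 1 R 0 and 1 R 1 but not 0 R 1.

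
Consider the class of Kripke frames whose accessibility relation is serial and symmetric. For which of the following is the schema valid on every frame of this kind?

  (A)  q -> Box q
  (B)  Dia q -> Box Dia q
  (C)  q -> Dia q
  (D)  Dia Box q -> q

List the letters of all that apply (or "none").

(A) q -> Box q is valid only on frames where every R-edge is a self-loop. Such an R need not be a subset of the identity — not valid.
(B) Dia q -> Box Dia q (axiom 5) characterises the euclidean frames. Such an R need not be euclidean — not valid.
(C) q -> Dia q is the dual of axiom T; it is valid on a frame exactly when R is reflexive. Such an R need not be reflexive, so not valid.
(D) Dia Box q -> q (the dual of axiom B) characterises the symmetric frames. Every such R is symmetric — valid.

D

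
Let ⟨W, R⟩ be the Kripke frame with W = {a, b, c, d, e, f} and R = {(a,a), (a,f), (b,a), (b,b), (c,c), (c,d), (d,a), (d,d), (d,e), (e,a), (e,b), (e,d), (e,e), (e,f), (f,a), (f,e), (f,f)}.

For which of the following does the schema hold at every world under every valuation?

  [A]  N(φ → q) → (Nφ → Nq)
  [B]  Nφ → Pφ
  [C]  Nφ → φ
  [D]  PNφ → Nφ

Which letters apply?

R is reflexive: each world relates to itself.
R is not euclidean: b R a and b R b but not a R b.
R is serial: every world has an R-successor.
(A) N(φ → q) → (Nφ → Nq) is the K axiom; it holds on all frames — valid.
(B) Nφ → Pφ is axiom D, which corresponds to seriality. R is serial — valid.
(C) Nφ → φ (axiom T) characterises the reflexive frames. R is reflexive — valid.
(D) the dual of axiom 5: valid iff R is euclidean. R is not euclidean — not valid.

A, B, C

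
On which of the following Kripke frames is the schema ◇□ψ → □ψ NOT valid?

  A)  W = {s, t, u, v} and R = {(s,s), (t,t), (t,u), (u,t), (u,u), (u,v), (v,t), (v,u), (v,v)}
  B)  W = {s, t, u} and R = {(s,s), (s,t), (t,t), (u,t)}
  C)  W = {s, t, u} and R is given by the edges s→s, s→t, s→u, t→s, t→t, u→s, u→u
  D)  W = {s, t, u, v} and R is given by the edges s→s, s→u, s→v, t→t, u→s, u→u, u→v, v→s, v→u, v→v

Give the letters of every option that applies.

A, B, C

The schema ◇□ψ → □ψ is the dual of axiom 5; it is valid on a frame iff R is euclidean.
(A) R is not euclidean (u R t and u R v but not t R v), so the schema fails here.
(B) R is not euclidean (s R t and s R s but not t R s), so the schema fails here.
(C) R is not euclidean (s R t and s R u but not t R u), so the schema fails here.
(D) R is euclidean (any two R-successors of the same world are R-related), so the schema is valid here.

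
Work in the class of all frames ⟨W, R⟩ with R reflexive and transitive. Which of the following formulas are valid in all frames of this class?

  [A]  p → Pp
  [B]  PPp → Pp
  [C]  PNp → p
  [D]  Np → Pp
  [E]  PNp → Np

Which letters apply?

Reflexive relations are serial.
(A) p → Pp is the dual of axiom T; it is valid on a frame exactly when R is reflexive. Every such R is reflexive, so valid.
(B) the dual of axiom 4: valid iff R is transitive. Every such R is transitive — valid.
(C) PNp → p is the dual of axiom B, which corresponds to symmetry. Such an R need not be symmetric — not valid.
(D) axiom D: valid iff R is serial. Every such R is serial — valid.
(E) PNp → Np (the dual of axiom 5) characterises the euclidean frames. Such an R need not be euclidean — not valid.

A, B, D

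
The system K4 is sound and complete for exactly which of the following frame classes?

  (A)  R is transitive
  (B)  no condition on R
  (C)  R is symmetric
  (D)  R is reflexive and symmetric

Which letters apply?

A

(A) K4 is sound and complete for exactly this class.
(B) this class determines K, not K4.
(C) this class determines KB, not K4.
(D) this class determines B (= KTB), not K4.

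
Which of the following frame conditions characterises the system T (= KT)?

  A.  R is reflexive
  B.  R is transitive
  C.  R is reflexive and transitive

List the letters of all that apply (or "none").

A

(A) T (= KT) is sound and complete for exactly this class.
(B) this class determines K4, not T (= KT).
(C) this class determines S4, not T (= KT).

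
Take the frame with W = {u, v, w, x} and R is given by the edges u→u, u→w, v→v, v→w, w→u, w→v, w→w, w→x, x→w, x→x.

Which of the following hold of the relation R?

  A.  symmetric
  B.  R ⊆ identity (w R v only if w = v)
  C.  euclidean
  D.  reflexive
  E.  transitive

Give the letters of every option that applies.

A, D

(A) symmetric: every R-edge is matched by its reverse.
(B) not ⊆ identity: u R w with u ≠ w.
(C) not euclidean: w R u and w R v but not u R v.
(D) reflexive: each world relates to itself.
(E) not transitive: u R w and w R v but not u R v.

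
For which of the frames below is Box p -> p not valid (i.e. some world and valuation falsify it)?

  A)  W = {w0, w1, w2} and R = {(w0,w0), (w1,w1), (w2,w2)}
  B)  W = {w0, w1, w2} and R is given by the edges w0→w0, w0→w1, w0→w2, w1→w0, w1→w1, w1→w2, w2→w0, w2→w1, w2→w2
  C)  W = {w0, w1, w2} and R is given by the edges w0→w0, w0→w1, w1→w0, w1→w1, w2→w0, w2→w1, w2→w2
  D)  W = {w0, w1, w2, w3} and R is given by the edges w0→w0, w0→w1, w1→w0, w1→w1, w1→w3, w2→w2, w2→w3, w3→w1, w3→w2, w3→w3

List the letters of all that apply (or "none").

none

The schema Box p -> p is axiom T; it is valid on a frame iff R is reflexive.
(A) R is reflexive (each world relates to itself), so the schema is valid here.
(B) R is reflexive (each world relates to itself), so the schema is valid here.
(C) R is reflexive (each world relates to itself), so the schema is valid here.
(D) R is reflexive (each world relates to itself), so the schema is valid here.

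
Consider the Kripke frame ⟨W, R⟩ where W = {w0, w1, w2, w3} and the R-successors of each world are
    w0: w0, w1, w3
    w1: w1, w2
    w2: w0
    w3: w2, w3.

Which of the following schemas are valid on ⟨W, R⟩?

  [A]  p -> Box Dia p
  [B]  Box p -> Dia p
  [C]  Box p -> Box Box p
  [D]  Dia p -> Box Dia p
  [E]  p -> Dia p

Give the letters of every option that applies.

R is not reflexive: not w2 R w2.
R is not symmetric: w0 R w1 but not w1 R w0.
R is not transitive: w0 R w1 and w1 R w2 but not w0 R w2.
R is not euclidean: w0 R w1 and w0 R w0 but not w1 R w0.
R is serial: every world has an R-successor.
(A) axiom B: valid iff R is symmetric. R is not symmetric — not valid.
(B) Box p -> Dia p is axiom D, which corresponds to seriality. R is serial — valid.
(C) Box p -> Box Box p is axiom 4; it is valid on a frame exactly when R is transitive. R is not transitive, so not valid.
(D) Dia p -> Box Dia p (axiom 5) characterises the euclidean frames. R is not euclidean — not valid.
(E) p -> Dia p is the dual of axiom T, which corresponds to reflexivity. R is not reflexive — not valid.

B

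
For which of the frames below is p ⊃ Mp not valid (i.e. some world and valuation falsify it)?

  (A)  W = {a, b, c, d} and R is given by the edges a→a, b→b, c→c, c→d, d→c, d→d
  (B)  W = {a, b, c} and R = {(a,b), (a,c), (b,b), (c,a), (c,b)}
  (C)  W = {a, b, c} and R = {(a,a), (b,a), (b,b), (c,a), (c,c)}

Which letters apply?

The schema p ⊃ Mp is the dual of axiom T; it is valid on a frame iff R is reflexive.
(A) R is reflexive (each world relates to itself), so the schema is valid here.
(B) R is not reflexive (not a R a), so the schema fails here.
(C) R is reflexive (each world relates to itself), so the schema is valid here.

B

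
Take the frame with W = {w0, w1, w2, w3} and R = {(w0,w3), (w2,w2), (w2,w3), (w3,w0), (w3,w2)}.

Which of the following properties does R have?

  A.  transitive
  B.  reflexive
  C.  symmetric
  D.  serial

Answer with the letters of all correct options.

C

(A) not transitive: w0 R w3 and w3 R w0 but not w0 R w0.
(B) not reflexive: not w0 R w0.
(C) symmetric: every R-edge is matched by its reverse.
(D) not serial: w1 has no R-successor.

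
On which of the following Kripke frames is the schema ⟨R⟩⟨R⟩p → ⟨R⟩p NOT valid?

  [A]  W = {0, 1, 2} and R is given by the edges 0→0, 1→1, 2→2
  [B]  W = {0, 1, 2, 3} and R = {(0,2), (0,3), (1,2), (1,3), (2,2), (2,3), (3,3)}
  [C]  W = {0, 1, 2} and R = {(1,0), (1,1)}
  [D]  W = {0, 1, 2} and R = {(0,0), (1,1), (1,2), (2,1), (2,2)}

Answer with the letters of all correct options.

none

The schema ⟨R⟩⟨R⟩p → ⟨R⟩p is the dual of axiom 4; it is valid on a frame iff R is transitive.
(A) R is transitive (R is closed under composition), so the schema is valid here.
(B) R is transitive (R is closed under composition), so the schema is valid here.
(C) R is transitive (R is closed under composition), so the schema is valid here.
(D) R is transitive (R is closed under composition), so the schema is valid here.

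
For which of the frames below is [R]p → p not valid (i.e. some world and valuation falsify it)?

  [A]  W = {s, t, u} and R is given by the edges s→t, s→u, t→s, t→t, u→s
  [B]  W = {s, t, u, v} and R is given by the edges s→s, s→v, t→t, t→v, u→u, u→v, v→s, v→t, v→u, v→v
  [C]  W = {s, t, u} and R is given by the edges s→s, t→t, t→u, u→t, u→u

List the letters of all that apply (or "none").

A

The schema [R]p → p is axiom T; it is valid on a frame iff R is reflexive.
(A) R is not reflexive (not s R s), so the schema fails here.
(B) R is reflexive (each world relates to itself), so the schema is valid here.
(C) R is reflexive (each world relates to itself), so the schema is valid here.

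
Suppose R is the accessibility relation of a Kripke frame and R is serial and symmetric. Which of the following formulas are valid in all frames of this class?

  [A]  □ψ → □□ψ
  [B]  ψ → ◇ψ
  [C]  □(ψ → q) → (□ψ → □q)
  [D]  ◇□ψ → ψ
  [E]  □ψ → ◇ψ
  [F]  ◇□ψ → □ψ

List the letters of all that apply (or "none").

(A) □ψ → □□ψ is axiom 4; it is valid on a frame exactly when R is transitive. Such an R need not be transitive, so not valid.
(B) the dual of axiom T: valid iff R is reflexive. Such an R need not be reflexive — not valid.
(C) □(ψ → q) → (□ψ → □q) is the K axiom; it holds on all frames — valid.
(D) ◇□ψ → ψ is the dual of axiom B; it is valid on a frame exactly when R is symmetric. Every such R is symmetric, so valid.
(E) □ψ → ◇ψ is axiom D, which corresponds to seriality. Every such R is serial — valid.
(F) ◇□ψ → □ψ (the dual of axiom 5) characterises the euclidean frames. Such an R need not be euclidean — not valid.

C, D, E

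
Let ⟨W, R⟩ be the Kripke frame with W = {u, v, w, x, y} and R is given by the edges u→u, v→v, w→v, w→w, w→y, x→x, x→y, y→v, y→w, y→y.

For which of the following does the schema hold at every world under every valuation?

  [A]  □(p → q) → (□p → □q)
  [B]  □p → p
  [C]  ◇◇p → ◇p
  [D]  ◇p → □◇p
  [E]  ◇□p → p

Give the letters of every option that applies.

A, B

R is reflexive: each world relates to itself.
R is not symmetric: w R v but not v R w.
R is not transitive: x R y and y R v but not x R v.
R is not euclidean: w R v and w R w but not v R w.
(A) this is just K, valid on every normal frame.
(B) □p → p is axiom T, which corresponds to reflexivity. R is reflexive — valid.
(C) ◇◇p → ◇p (the dual of axiom 4) characterises the transitive frames. R is not transitive — not valid.
(D) axiom 5: valid iff R is euclidean. R is not euclidean — not valid.
(E) ◇□p → p is the dual of axiom B, which corresponds to symmetry. R is not symmetric — not valid.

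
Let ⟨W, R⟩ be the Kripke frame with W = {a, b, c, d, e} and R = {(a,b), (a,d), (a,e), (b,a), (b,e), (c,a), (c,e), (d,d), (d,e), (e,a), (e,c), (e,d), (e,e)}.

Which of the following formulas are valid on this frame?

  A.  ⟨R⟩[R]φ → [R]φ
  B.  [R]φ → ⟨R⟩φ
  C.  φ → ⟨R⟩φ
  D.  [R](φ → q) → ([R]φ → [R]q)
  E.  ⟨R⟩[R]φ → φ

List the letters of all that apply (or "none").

B, D

R is not reflexive: not a R a.
R is not symmetric: a R d but not d R a.
R is not euclidean: a R b and a R d but not b R d.
R is serial: every world has an R-successor.
(A) ⟨R⟩[R]φ → [R]φ (the dual of axiom 5) characterises the euclidean frames. R is not euclidean — not valid.
(B) [R]φ → ⟨R⟩φ is axiom D, which corresponds to seriality. R is serial — valid.
(C) φ → ⟨R⟩φ is the dual of axiom T, which corresponds to reflexivity. R is not reflexive — not valid.
(D) [R](φ → q) → ([R]φ → [R]q) is the K axiom; it holds on all frames — valid.
(E) ⟨R⟩[R]φ → φ (the dual of axiom B) characterises the symmetric frames. R is not symmetric — not valid.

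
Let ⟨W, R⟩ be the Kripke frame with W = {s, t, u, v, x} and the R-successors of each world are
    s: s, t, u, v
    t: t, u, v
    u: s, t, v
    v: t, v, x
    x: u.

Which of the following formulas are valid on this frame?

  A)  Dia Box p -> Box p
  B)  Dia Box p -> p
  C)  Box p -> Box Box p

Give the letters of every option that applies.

R is not symmetric: s R t but not t R s.
R is not transitive: s R v and v R x but not s R x.
R is not euclidean: s R t and s R s but not t R s.
(A) Dia Box p -> Box p (the dual of axiom 5) characterises the euclidean frames. R is not euclidean — not valid.
(B) Dia Box p -> p is the dual of axiom B, which corresponds to symmetry. R is not symmetric — not valid.
(C) Box p -> Box Box p is axiom 4; it is valid on a frame exactly when R is transitive. R is not transitive, so not valid.

none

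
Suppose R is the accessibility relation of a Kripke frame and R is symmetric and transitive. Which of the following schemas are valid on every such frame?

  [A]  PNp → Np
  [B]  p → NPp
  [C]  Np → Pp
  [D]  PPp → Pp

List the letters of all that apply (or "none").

A, B, D

A symmetric transitive relation is euclidean (uRv and uRw give vRu by symmetry, then vRw by transitivity).
(A) PNp → Np is the dual of axiom 5; it is valid on a frame exactly when R is euclidean. Every such R is euclidean, so valid.
(B) p → NPp is axiom B; it is valid on a frame exactly when R is symmetric. Every such R is symmetric, so valid.
(C) Np → Pp is axiom D, which corresponds to seriality. Such an R need not be serial — not valid.
(D) PPp → Pp (the dual of axiom 4) characterises the transitive frames. Every such R is transitive — valid.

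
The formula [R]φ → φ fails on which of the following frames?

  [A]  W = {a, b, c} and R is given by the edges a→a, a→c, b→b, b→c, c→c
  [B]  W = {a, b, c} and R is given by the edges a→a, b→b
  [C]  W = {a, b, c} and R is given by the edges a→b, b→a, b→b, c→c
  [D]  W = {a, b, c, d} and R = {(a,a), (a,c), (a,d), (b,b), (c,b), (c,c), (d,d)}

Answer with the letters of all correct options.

The schema [R]φ → φ is axiom T; it is valid on a frame iff R is reflexive.
(A) R is reflexive (each world relates to itself), so the schema is valid here.
(B) R is not reflexive (not c R c), so the schema fails here.
(C) R is not reflexive (not a R a), so the schema fails here.
(D) R is reflexive (each world relates to itself), so the schema is valid here.

B, C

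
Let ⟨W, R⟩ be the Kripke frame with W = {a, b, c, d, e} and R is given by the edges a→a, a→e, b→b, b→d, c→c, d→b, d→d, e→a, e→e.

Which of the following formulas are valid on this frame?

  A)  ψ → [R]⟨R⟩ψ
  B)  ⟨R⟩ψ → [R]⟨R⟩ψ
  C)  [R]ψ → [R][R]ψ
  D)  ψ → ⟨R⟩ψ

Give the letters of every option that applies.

A, B, C, D

R is reflexive: each world relates to itself.
R is symmetric: every R-edge is matched by its reverse.
R is transitive: R is closed under composition.
R is euclidean: any two R-successors of the same world are R-related.
(A) ψ → [R]⟨R⟩ψ is axiom B; it is valid on a frame exactly when R is symmetric. R is symmetric, so valid.
(B) ⟨R⟩ψ → [R]⟨R⟩ψ is axiom 5, which corresponds to the euclidean property. R is euclidean — valid.
(C) axiom 4: valid iff R is transitive. R is transitive — valid.
(D) ψ → ⟨R⟩ψ is the dual of axiom T, which corresponds to reflexivity. R is reflexive — valid.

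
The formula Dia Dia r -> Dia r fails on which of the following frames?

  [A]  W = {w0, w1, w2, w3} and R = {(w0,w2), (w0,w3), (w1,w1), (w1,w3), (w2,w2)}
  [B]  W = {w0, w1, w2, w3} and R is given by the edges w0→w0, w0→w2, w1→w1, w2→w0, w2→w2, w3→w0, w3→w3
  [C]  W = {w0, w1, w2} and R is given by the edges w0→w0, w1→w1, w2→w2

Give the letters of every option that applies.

B

The schema Dia Dia r -> Dia r is the dual of axiom 4; it is valid on a frame iff R is transitive.
(A) R is transitive (R is closed under composition), so the schema is valid here.
(B) R is not transitive (w3 R w0 and w0 R w2 but not w3 R w2), so the schema fails here.
(C) R is transitive (R is closed under composition), so the schema is valid here.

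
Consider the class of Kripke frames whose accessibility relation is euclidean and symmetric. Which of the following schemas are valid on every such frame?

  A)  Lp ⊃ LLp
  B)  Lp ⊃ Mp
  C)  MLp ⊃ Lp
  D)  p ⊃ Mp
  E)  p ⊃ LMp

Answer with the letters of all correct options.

A, C, E

A symmetric euclidean relation is transitive (uRv and vRw give vRu by symmetry, then uRw by the euclidean condition, applied at v).
(A) axiom 4: valid iff R is transitive. Every such R is transitive — valid.
(B) axiom D: valid iff R is serial. Such an R need not be serial — not valid.
(C) MLp ⊃ Lp (the dual of axiom 5) characterises the euclidean frames. Every such R is euclidean — valid.
(D) p ⊃ Mp (the dual of axiom T) characterises the reflexive frames. Such an R need not be reflexive — not valid.
(E) axiom B: valid iff R is symmetric. Every such R is symmetric — valid.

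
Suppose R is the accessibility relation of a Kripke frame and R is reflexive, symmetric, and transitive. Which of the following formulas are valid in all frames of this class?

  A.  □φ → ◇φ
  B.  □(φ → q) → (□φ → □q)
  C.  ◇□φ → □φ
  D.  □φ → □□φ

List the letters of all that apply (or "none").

A, B, C, D

A relation that is reflexive, symmetric, and transitive is also euclidean and serial.
(A) □φ → ◇φ (axiom D) characterises the serial frames. Every such R is serial — valid.
(B) □(φ → q) → (□φ → □q) is axiom K, valid on every Kripke frame — valid.
(C) the dual of axiom 5: valid iff R is euclidean. Every such R is euclidean — valid.
(D) □φ → □□φ is axiom 4, which corresponds to transitivity. Every such R is transitive — valid.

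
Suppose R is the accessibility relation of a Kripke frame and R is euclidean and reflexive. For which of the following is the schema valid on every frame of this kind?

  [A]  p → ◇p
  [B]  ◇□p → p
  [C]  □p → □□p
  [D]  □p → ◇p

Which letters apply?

A reflexive euclidean relation is also symmetric (from wRw and wRv the euclidean condition gives vRw) and hence transitive; it is an equivalence relation.
(A) p → ◇p is the dual of axiom T; it is valid on a frame exactly when R is reflexive. Every such R is reflexive, so valid.
(B) the dual of axiom B: valid iff R is symmetric. Every such R is symmetric — valid.
(C) □p → □□p (axiom 4) characterises the transitive frames. Every such R is transitive — valid.
(D) axiom D: valid iff R is serial. Every such R is serial — valid.

A, B, C, D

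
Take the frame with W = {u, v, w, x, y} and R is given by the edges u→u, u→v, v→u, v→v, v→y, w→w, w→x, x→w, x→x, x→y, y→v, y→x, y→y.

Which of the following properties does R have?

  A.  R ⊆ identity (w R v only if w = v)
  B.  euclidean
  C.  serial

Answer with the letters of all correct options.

(A) not ⊆ identity: u R v with u ≠ v.
(B) not euclidean: v R u and v R y but not u R y.
(C) serial: every world has an R-successor.

C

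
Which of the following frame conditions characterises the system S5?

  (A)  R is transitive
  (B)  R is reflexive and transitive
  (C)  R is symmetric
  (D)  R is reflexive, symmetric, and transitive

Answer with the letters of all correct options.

(A) this class determines K4, not S5.
(B) this class determines S4, not S5.
(C) this class determines KB, not S5.
(D) S5 is sound and complete for exactly this class.

D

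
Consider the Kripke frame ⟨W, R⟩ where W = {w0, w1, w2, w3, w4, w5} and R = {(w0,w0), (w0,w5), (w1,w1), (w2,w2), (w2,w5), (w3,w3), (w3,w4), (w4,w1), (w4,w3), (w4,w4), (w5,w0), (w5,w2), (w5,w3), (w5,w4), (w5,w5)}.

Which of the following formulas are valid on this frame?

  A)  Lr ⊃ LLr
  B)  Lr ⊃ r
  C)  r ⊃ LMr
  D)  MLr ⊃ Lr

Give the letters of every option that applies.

B

R is reflexive: each world relates to itself.
R is not symmetric: w4 R w1 but not w1 R w4.
R is not transitive: w0 R w5 and w5 R w2 but not w0 R w2.
R is not euclidean: w4 R w1 and w4 R w3 but not w1 R w3.
(A) Lr ⊃ LLr is axiom 4, which corresponds to transitivity. R is not transitive — not valid.
(B) Lr ⊃ r is axiom T; it is valid on a frame exactly when R is reflexive. R is reflexive, so valid.
(C) r ⊃ LMr is axiom B; it is valid on a frame exactly when R is symmetric. R is not symmetric, so not valid.
(D) MLr ⊃ Lr (the dual of axiom 5) characterises the euclidean frames. R is not euclidean — not valid.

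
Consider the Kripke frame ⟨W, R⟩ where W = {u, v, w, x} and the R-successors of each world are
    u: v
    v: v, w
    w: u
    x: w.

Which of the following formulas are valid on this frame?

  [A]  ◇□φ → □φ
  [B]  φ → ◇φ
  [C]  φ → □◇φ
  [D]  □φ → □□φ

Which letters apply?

none

R is not reflexive: not u R u.
R is not symmetric: u R v but not v R u.
R is not transitive: u R v and v R w but not u R w.
R is not euclidean: v R w and v R v but not w R v.
(A) ◇□φ → □φ is the dual of axiom 5, which corresponds to the euclidean property. R is not euclidean — not valid.
(B) the dual of axiom T: valid iff R is reflexive. R is not reflexive — not valid.
(C) φ → □◇φ is axiom B, which corresponds to symmetry. R is not symmetric — not valid.
(D) □φ → □□φ (axiom 4) characterises the transitive frames. R is not transitive — not valid.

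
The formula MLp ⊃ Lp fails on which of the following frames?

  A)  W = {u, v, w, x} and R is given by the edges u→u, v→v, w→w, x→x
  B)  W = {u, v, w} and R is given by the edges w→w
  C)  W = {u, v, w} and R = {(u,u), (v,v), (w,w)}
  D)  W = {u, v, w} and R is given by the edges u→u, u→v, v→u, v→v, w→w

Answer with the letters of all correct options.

none

The schema MLp ⊃ Lp is the dual of axiom 5; it is valid on a frame iff R is euclidean.
(A) R is euclidean (any two R-successors of the same world are R-related), so the schema is valid here.
(B) R is euclidean (any two R-successors of the same world are R-related), so the schema is valid here.
(C) R is euclidean (any two R-successors of the same world are R-related), so the schema is valid here.
(D) R is euclidean (any two R-successors of the same world are R-related), so the schema is valid here.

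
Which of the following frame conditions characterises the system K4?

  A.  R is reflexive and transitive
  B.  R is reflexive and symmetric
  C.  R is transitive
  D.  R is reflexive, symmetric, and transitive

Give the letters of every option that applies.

C

(A) this class determines S4, not K4.
(B) this class determines B (= KTB), not K4.
(C) K4 is sound and complete for exactly this class.
(D) this class determines S5, not K4.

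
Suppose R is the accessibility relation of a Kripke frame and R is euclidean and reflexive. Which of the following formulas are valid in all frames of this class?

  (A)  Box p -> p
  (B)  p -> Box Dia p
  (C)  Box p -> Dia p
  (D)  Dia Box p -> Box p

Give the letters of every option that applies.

A, B, C, D

A reflexive euclidean relation is also symmetric (from wRw and wRv the euclidean condition gives vRw) and hence transitive; it is an equivalence relation.
(A) Box p -> p (axiom T) characterises the reflexive frames. Every such R is reflexive — valid.
(B) p -> Box Dia p is axiom B, which corresponds to symmetry. Every such R is symmetric — valid.
(C) Box p -> Dia p (axiom D) characterises the serial frames. Every such R is serial — valid.
(D) Dia Box p -> Box p is the dual of axiom 5, which corresponds to the euclidean property. Every such R is euclidean — valid.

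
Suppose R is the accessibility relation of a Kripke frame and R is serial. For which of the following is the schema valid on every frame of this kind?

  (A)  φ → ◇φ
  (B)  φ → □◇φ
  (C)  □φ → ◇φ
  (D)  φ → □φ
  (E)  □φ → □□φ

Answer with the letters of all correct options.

C

(A) the dual of axiom T: valid iff R is reflexive. Such an R need not be reflexive — not valid.
(B) φ → □◇φ is axiom B; it is valid on a frame exactly when R is symmetric. Such an R need not be symmetric, so not valid.
(C) □φ → ◇φ is axiom D; it is valid on a frame exactly when R is serial. Every such R is serial, so valid.
(D) φ → □φ (equivalent to ◇p→p) corresponds to R being a subset of the identity. Such an R need not be a subset of the identity, so not valid.
(E) □φ → □□φ is axiom 4; it is valid on a frame exactly when R is transitive. Such an R need not be transitive, so not valid.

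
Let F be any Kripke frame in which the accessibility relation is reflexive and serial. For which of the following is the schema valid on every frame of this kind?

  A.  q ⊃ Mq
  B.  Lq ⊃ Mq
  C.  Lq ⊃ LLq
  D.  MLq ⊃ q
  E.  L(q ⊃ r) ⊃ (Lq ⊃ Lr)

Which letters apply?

(A) q ⊃ Mq (the dual of axiom T) characterises the reflexive frames. Every such R is reflexive — valid.
(B) Lq ⊃ Mq is axiom D, which corresponds to seriality. Every such R is serial — valid.
(C) Lq ⊃ LLq is axiom 4; it is valid on a frame exactly when R is transitive. Such an R need not be transitive, so not valid.
(D) MLq ⊃ q is the dual of axiom B, which corresponds to symmetry. Such an R need not be symmetric — not valid.
(E) L(q ⊃ r) ⊃ (Lq ⊃ Lr) is the K axiom; it holds on all frames — valid.

A, B, E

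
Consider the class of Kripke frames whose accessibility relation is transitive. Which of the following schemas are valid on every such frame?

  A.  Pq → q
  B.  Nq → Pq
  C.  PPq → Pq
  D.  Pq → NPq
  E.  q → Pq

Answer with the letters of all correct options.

C

(A) Pq → q (the converse of T) corresponds to R being a subset of the identity. Such an R need not be a subset of the identity, so not valid.
(B) Nq → Pq is axiom D, which corresponds to seriality. Such an R need not be serial — not valid.
(C) PPq → Pq is the dual of axiom 4; it is valid on a frame exactly when R is transitive. Every such R is transitive, so valid.
(D) Pq → NPq is axiom 5; it is valid on a frame exactly when R is euclidean. Such an R need not be euclidean, so not valid.
(E) q → Pq is the dual of axiom T; it is valid on a frame exactly when R is reflexive. Such an R need not be reflexive, so not valid.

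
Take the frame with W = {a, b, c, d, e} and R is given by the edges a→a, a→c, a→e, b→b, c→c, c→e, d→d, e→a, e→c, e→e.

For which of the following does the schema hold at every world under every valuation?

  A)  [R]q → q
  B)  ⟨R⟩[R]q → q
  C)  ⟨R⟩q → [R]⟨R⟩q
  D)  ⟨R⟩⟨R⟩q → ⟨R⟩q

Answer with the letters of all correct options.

R is reflexive: each world relates to itself.
R is not symmetric: a R c but not c R a.
R is not transitive: c R e and e R a but not c R a.
R is not euclidean: a R c and a R a but not c R a.
(A) [R]q → q (axiom T) characterises the reflexive frames. R is reflexive — valid.
(B) ⟨R⟩[R]q → q (the dual of axiom B) characterises the symmetric frames. R is not symmetric — not valid.
(C) axiom 5: valid iff R is euclidean. R is not euclidean — not valid.
(D) ⟨R⟩⟨R⟩q → ⟨R⟩q is the dual of axiom 4; it is valid on a frame exactly when R is transitive. R is not transitive, so not valid.

A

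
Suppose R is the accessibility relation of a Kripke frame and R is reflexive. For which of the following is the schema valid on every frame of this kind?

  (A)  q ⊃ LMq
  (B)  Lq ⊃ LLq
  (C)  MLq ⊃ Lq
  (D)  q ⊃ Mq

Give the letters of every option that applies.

D

A reflexive relation is serial.
(A) axiom B: valid iff R is symmetric. Such an R need not be symmetric — not valid.
(B) Lq ⊃ LLq is axiom 4, which corresponds to transitivity. Such an R need not be transitive — not valid.
(C) the dual of axiom 5: valid iff R is euclidean. Such an R need not be euclidean — not valid.
(D) q ⊃ Mq is the dual of axiom T, which corresponds to reflexivity. Every such R is reflexive — valid.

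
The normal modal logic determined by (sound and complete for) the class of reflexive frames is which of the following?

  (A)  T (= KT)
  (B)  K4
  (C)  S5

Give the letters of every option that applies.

A

(A) T (= KT) is determined by exactly this class.
(B) K4 is determined by the class of transitive frames.
(C) S5 is determined by the class of reflexive, symmetric, and transitive frames.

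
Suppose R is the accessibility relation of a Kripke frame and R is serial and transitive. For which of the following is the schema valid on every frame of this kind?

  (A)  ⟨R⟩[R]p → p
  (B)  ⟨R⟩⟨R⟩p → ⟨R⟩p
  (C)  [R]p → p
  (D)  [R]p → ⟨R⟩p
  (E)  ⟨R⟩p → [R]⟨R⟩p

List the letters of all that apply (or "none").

B, D

(A) ⟨R⟩[R]p → p (the dual of axiom B) characterises the symmetric frames. Such an R need not be symmetric — not valid.
(B) ⟨R⟩⟨R⟩p → ⟨R⟩p (the dual of axiom 4) characterises the transitive frames. Every such R is transitive — valid.
(C) [R]p → p (axiom T) characterises the reflexive frames. Such an R need not be reflexive — not valid.
(D) axiom D: valid iff R is serial. Every such R is serial — valid.
(E) ⟨R⟩p → [R]⟨R⟩p (axiom 5) characterises the euclidean frames. Such an R need not be euclidean — not valid.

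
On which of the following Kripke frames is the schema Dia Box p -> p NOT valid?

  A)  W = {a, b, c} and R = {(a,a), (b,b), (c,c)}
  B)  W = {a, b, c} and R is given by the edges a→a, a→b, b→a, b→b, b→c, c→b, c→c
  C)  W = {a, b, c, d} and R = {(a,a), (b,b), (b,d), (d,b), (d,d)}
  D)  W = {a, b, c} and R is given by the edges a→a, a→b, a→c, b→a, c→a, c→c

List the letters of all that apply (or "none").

none

The schema Dia Box p -> p is the dual of axiom B; it is valid on a frame iff R is symmetric.
(A) R is symmetric (every R-edge is matched by its reverse), so the schema is valid here.
(B) R is symmetric (every R-edge is matched by its reverse), so the schema is valid here.
(C) R is symmetric (every R-edge is matched by its reverse), so the schema is valid here.
(D) R is symmetric (every R-edge is matched by its reverse), so the schema is valid here.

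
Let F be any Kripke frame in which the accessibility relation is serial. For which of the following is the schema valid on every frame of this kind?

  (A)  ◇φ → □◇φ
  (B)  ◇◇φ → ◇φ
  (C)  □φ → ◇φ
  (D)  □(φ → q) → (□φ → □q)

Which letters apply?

(A) axiom 5: valid iff R is euclidean. Such an R need not be euclidean — not valid.
(B) ◇◇φ → ◇φ is the dual of axiom 4; it is valid on a frame exactly when R is transitive. Such an R need not be transitive, so not valid.
(C) □φ → ◇φ is axiom D; it is valid on a frame exactly when R is serial. Every such R is serial, so valid.
(D) this is just K, valid on every normal frame.

C, D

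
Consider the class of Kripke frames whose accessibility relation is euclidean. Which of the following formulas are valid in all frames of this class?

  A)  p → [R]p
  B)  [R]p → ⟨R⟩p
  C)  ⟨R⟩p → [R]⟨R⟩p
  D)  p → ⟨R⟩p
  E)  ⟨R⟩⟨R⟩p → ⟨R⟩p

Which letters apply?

(A) p → [R]p is equivalent to ◇p→p; it holds exactly when R ⊆ identity. Such an R need not be a subset of the identity — not valid.
(B) axiom D: valid iff R is serial. Such an R need not be serial — not valid.
(C) ⟨R⟩p → [R]⟨R⟩p is axiom 5; it is valid on a frame exactly when R is euclidean. Every such R is euclidean, so valid.
(D) the dual of axiom T: valid iff R is reflexive. Such an R need not be reflexive — not valid.
(E) ⟨R⟩⟨R⟩p → ⟨R⟩p is the dual of axiom 4; it is valid on a frame exactly when R is transitive. Such an R need not be transitive, so not valid.

C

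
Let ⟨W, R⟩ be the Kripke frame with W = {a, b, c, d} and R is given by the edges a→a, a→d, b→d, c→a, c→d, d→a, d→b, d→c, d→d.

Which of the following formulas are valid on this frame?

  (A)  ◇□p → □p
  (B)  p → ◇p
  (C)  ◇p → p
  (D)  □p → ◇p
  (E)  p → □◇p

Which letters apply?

R is not reflexive: not b R b.
R is not symmetric: c R a but not a R c.
R is not euclidean: d R a and d R b but not a R b.
R is serial: every world has an R-successor.
R is not a subset of the identity: a R d with a ≠ d.
(A) ◇□p → □p is the dual of axiom 5, which corresponds to the euclidean property. R is not euclidean — not valid.
(B) p → ◇p is the dual of axiom T; it is valid on a frame exactly when R is reflexive. R is not reflexive, so not valid.
(C) ◇p → p is valid only on frames where every R-edge is a self-loop. Here R ⊄ identity — not valid.
(D) □p → ◇p (axiom D) characterises the serial frames. R is serial — valid.
(E) p → □◇p is axiom B; it is valid on a frame exactly when R is symmetric. R is not symmetric, so not valid.

D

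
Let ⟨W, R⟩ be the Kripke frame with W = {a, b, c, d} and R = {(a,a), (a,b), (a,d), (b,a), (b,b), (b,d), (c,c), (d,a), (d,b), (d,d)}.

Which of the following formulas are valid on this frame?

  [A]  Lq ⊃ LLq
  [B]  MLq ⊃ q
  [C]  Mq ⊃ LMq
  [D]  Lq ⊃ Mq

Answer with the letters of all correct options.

R is symmetric: every R-edge is matched by its reverse.
R is transitive: R is closed under composition.
R is euclidean: any two R-successors of the same world are R-related.
R is serial: every world has an R-successor.
(A) axiom 4: valid iff R is transitive. R is transitive — valid.
(B) MLq ⊃ q is the dual of axiom B, which corresponds to symmetry. R is symmetric — valid.
(C) Mq ⊃ LMq is axiom 5, which corresponds to the euclidean property. R is euclidean — valid.
(D) Lq ⊃ Mq is axiom D; it is valid on a frame exactly when R is serial. R is serial, so valid.

A, B, C, D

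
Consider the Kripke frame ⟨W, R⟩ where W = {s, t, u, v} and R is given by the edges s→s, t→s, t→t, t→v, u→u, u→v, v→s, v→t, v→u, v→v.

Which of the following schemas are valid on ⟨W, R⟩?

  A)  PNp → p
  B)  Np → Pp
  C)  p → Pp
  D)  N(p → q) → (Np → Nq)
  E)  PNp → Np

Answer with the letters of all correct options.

R is reflexive: each world relates to itself.
R is not symmetric: t R s but not s R t.
R is not euclidean: t R s and t R t but not s R t.
R is serial: every world has an R-successor.
(A) PNp → p is the dual of axiom B; it is valid on a frame exactly when R is symmetric. R is not symmetric, so not valid.
(B) Np → Pp is axiom D, which corresponds to seriality. R is serial — valid.
(C) p → Pp is the dual of axiom T, which corresponds to reflexivity. R is reflexive — valid.
(D) this is just K, valid on every normal frame.
(E) PNp → Np is the dual of axiom 5, which corresponds to the euclidean property. R is not euclidean — not valid.

B, C, D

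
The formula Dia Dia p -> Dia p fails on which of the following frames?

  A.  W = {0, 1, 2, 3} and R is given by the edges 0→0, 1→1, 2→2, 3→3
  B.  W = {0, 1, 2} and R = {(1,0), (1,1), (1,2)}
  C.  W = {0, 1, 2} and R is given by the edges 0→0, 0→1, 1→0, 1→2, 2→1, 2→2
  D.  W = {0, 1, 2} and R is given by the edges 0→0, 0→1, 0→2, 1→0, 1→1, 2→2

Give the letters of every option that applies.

C, D

The schema Dia Dia p -> Dia p is the dual of axiom 4; it is valid on a frame iff R is transitive.
(A) R is transitive (R is closed under composition), so the schema is valid here.
(B) R is transitive (R is closed under composition), so the schema is valid here.
(C) R is not transitive (0 R 1 and 1 R 2 but not 0 R 2), so the schema fails here.
(D) R is not transitive (1 R 0 and 0 R 2 but not 1 R 2), so the schema fails here.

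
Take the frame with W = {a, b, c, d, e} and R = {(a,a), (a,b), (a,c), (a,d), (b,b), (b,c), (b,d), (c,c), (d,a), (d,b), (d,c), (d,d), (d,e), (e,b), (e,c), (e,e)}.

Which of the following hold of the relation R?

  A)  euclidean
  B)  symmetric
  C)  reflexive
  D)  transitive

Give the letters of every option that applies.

(A) not euclidean: a R b and a R a but not b R a.
(B) not symmetric: a R b but not b R a.
(C) reflexive: each world relates to itself.
(D) not transitive: a R d and d R e but not a R e.

C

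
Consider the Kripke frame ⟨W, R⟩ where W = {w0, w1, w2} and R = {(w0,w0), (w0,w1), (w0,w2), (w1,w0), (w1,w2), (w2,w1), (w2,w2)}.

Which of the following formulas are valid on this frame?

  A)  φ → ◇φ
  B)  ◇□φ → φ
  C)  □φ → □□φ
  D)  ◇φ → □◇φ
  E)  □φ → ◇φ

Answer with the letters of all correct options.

R is not reflexive: not w1 R w1.
R is not symmetric: w0 R w2 but not w2 R w0.
R is not transitive: w1 R w0 and w0 R w1 but not w1 R w1.
R is not euclidean: w0 R w2 and w0 R w0 but not w2 R w0.
R is serial: every world has an R-successor.
(A) φ → ◇φ is the dual of axiom T; it is valid on a frame exactly when R is reflexive. R is not reflexive, so not valid.
(B) the dual of axiom B: valid iff R is symmetric. R is not symmetric — not valid.
(C) axiom 4: valid iff R is transitive. R is not transitive — not valid.
(D) ◇φ → □◇φ is axiom 5; it is valid on a frame exactly when R is euclidean. R is not euclidean, so not valid.
(E) □φ → ◇φ is axiom D; it is valid on a frame exactly when R is serial. R is serial, so valid.

E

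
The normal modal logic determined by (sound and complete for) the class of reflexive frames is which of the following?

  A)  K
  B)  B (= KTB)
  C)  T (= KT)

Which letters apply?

C

(A) K is determined by the class of arbitrary frames.
(B) B (= KTB) is determined by the class of reflexive and symmetric frames.
(C) T (= KT) is determined by exactly this class.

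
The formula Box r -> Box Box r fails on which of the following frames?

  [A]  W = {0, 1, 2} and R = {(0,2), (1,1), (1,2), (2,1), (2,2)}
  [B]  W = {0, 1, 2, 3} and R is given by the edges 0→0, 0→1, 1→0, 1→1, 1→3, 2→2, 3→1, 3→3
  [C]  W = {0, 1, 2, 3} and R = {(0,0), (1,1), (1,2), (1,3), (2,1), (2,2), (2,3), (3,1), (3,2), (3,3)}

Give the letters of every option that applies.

The schema Box r -> Box Box r is axiom 4; it is valid on a frame iff R is transitive.
(A) R is not transitive (0 R 2 and 2 R 1 but not 0 R 1), so the schema fails here.
(B) R is not transitive (0 R 1 and 1 R 3 but not 0 R 3), so the schema fails here.
(C) R is transitive (R is closed under composition), so the schema is valid here.

A, B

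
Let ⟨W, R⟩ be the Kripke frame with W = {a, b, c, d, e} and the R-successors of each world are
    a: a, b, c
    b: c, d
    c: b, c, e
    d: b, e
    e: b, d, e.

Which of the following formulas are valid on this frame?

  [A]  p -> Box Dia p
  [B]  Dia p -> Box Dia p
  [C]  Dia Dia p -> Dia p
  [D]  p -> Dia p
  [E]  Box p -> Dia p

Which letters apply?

E

R is not reflexive: not b R b.
R is not symmetric: a R b but not b R a.
R is not transitive: a R b and b R d but not a R d.
R is not euclidean: a R b and a R a but not b R a.
R is serial: every world has an R-successor.
(A) axiom B: valid iff R is symmetric. R is not symmetric — not valid.
(B) Dia p -> Box Dia p is axiom 5; it is valid on a frame exactly when R is euclidean. R is not euclidean, so not valid.
(C) Dia Dia p -> Dia p is the dual of axiom 4, which corresponds to transitivity. R is not transitive — not valid.
(D) p -> Dia p is the dual of axiom T; it is valid on a frame exactly when R is reflexive. R is not reflexive, so not valid.
(E) axiom D: valid iff R is serial. R is serial — valid.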